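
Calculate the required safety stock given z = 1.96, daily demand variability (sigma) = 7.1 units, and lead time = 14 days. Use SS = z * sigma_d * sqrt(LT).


Formula: SS = z * sigma_d * sqrt(LT)
sqrt(LT) = sqrt(14) = 3.7417
SS = 1.96 * 7.1 * 3.7417
SS = 52.1 units

52.1 units


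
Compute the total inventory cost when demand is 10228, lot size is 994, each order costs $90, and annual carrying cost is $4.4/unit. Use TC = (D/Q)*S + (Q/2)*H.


TC = 10228/994 * 90 + 994/2 * 4.4

$3112.88


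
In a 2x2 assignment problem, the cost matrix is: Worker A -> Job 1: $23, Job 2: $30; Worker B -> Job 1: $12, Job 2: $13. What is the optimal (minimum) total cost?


Option 1: A->1 + B->2 = $23 + $13 = $36
Option 2: A->2 + B->1 = $30 + $12 = $42
Min cost = min($36, $42) = $36

$36


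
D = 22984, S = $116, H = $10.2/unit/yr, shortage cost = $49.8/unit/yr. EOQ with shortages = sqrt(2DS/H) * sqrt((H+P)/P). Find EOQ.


Formula: EOQ* = sqrt(2DS/H) * sqrt((H+P)/P)
Base EOQ = sqrt(2*22984*116/10.2) = 723.03 units
Correction = sqrt((10.2+49.8)/49.8) = 1.09764
EOQ* = 723.03 * 1.09764 = 793.6 units

793.6 units


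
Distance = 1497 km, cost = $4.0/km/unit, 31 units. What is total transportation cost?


TC = dist * cost * units = 1497 * 4.0 * 31 = $185628.00

$185628.00


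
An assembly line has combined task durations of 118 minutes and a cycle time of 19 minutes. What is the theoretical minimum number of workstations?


Formula: N_min = ceil(Sum of Task Times / Cycle Time)
N_min = ceil(118 min / 19 min) = ceil(6.2105)
N_min = 7 stations

7


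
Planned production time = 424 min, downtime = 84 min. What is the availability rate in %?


Formula: Availability = (Planned Time - Downtime) / Planned Time * 100
Uptime = 424 - 84 = 340 min
Availability = 340 / 424 * 100 = 80.2%

80.2%


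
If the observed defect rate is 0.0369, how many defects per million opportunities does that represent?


DPMO = defect_rate * 1000000 = 0.0369 * 1000000

36900


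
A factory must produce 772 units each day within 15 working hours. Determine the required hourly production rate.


Formula: Production Rate = Daily Demand / Available Hours
Rate = 772 units/day / 15 hours/day
Rate = 51.5 units/hour

51.5 units/hour


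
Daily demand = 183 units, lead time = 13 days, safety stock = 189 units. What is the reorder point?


Formula: ROP = (Daily Demand * Lead Time) + Safety Stock
Demand during lead time = 183 * 13 = 2379 units
ROP = 2379 + 189 = 2568 units

2568 units


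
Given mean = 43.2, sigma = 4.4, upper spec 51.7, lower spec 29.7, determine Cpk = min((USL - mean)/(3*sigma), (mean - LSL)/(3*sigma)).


Cpu = (51.7 - 43.2) / (3 * 4.4) = 0.64
Cpl = (43.2 - 29.7) / (3 * 4.4) = 1.02
Cpk = min(0.64, 1.02) = 0.64

0.64


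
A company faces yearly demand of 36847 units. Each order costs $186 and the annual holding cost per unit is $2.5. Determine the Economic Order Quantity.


Formula: EOQ = sqrt(2 * D * S / H)
Numerator: 2 * 36847 * 186 = 13707084
2DS/H = 13707084 / 2.5 = 5482833.6
EOQ = sqrt(5482833.6) = 2341.5 units

2341.5 units


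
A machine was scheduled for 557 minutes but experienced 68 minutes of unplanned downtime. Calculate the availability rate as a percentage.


Formula: Availability = (Planned Time - Downtime) / Planned Time * 100
Uptime = 557 - 68 = 489 min
Availability = 489 / 557 * 100 = 87.8%

87.8%


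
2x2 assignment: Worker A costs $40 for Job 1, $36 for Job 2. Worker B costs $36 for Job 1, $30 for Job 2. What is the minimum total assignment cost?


Option 1: A->1 + B->2 = $40 + $30 = $70
Option 2: A->2 + B->1 = $36 + $36 = $72
Min cost = min($70, $72) = $70

$70


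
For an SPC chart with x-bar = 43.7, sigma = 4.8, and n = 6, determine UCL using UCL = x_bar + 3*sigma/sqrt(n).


UCL = 43.7 + 3 * 4.8 / sqrt(6)

49.58


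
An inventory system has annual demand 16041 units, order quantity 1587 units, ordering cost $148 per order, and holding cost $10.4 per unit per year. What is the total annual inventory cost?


TC = 16041/1587 * 148 + 1587/2 * 10.4

$9748.35


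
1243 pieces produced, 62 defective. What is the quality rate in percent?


Formula: Quality Rate = Good Pieces / Total Pieces * 100
Good pieces = 1243 - 62 = 1181
QR = 1181 / 1243 * 100 = 95.0%

95.0%


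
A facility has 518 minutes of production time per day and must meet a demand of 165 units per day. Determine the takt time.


Formula: Takt Time = Available Production Time / Customer Demand
Takt = 518 min/day / 165 units/day
Takt = 3.14 min/unit

3.14 min/unit


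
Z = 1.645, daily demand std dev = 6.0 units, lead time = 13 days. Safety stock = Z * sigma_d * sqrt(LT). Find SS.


Formula: SS = z * sigma_d * sqrt(LT)
sqrt(LT) = sqrt(13) = 3.6056
SS = 1.645 * 6.0 * 3.6056
SS = 35.6 units

35.6 units


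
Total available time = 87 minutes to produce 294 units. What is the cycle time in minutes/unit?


Formula: CT = Available Time / Number of Units
CT = 87 min / 294 units
CT = 0.3 min/unit

0.3 min/unit


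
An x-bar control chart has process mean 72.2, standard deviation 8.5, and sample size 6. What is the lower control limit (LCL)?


LCL = 72.2 - 3 * 8.5 / sqrt(6)

61.79


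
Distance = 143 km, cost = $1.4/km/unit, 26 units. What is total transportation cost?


TC = dist * cost * units = 143 * 1.4 * 26 = $5205.20

$5205.20


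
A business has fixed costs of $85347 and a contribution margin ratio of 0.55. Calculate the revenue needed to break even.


Formula: BER = Fixed Costs / Contribution Margin Ratio
BER = $85347 / 0.55
BER = $155176.36 (to the nearest cent)

$155176.36


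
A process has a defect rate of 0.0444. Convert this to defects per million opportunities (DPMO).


DPMO = defect_rate * 1000000 = 0.0444 * 1000000

44400


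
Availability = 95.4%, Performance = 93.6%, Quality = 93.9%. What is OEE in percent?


Formula: OEE = Availability * Performance * Quality / 10000
A * P = 95.4% * 93.6% / 100 = 89.29%
OEE = 89.29% * 93.9% / 100 = 83.8%

83.8%


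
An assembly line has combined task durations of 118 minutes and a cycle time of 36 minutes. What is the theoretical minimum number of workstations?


Formula: N_min = ceil(Sum of Task Times / Cycle Time)
N_min = ceil(118 min / 36 min) = ceil(3.2778)
N_min = 4 stations

4


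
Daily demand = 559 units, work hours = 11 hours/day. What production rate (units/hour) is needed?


Formula: Production Rate = Daily Demand / Available Hours
Rate = 559 units/day / 11 hours/day
Rate = 50.8 units/hour

50.8 units/hour


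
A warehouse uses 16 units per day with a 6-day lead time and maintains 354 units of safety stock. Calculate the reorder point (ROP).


Formula: ROP = (Daily Demand * Lead Time) + Safety Stock
Demand during lead time = 16 * 6 = 96 units
ROP = 96 + 354 = 450 units

450 units


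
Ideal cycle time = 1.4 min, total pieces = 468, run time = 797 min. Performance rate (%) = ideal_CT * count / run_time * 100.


Formula: Performance = (Ideal CT * Total Count) / Run Time * 100
Ideal output time = 1.4 * 468 = 655.2 min
Performance = 655.2 / 797 * 100 = 82.2%

82.2%


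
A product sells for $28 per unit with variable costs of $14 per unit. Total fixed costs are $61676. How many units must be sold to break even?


Formula: BEQ = Fixed Costs / (Price - Variable Cost)
Contribution margin = $28 - $14 = $14/unit
BEQ = ceil($61676 / $14/unit) = ceil(4405.43) = 4406 units

4406 units


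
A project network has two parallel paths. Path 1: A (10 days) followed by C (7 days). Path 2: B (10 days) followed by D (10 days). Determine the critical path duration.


Path 1 = 10 + 7 = 17 days
Path 2 = 10 + 10 = 20 days
Duration = max(17, 20) = 20 days

20 days


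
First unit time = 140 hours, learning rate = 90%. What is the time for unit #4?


Formula: T_n = T_1 * (learning_rate)^(log2(n)) where learning_rate = rate/100
Doublings = log2(4) = 2
T_n = 140 * 0.9^2
T_n = 140 * 0.81 = 113.4 hours

113.4 hours


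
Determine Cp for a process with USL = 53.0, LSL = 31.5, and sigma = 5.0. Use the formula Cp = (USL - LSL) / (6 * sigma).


Cp = (53.0 - 31.5) / (6 * 5.0)

0.72


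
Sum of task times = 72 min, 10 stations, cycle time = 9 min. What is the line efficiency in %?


Formula: Efficiency = Sum of Task Times / (N_stations * CT) * 100
Total station capacity = 10 stations * 9 min = 90 min
Efficiency = 72 / 90 * 100 = 80.0%

80.0%


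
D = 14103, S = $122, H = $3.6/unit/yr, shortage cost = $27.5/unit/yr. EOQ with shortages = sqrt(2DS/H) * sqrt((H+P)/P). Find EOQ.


Formula: EOQ* = sqrt(2DS/H) * sqrt((H+P)/P)
Base EOQ = sqrt(2*14103*122/3.6) = 977.69 units
Correction = sqrt((3.6+27.5)/27.5) = 1.06344
EOQ* = 977.69 * 1.06344 = 1039.7 units

1039.7 units


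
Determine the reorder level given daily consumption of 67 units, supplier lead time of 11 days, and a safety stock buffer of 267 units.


Formula: ROP = (Daily Demand * Lead Time) + Safety Stock
Demand during lead time = 67 * 11 = 737 units
ROP = 737 + 267 = 1004 units

1004 units


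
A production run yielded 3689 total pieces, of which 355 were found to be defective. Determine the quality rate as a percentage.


Formula: Quality Rate = Good Pieces / Total Pieces * 100
Good pieces = 3689 - 355 = 3334
QR = 3334 / 3689 * 100 = 90.4%

90.4%


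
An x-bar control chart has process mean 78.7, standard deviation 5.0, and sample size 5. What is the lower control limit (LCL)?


LCL = 78.7 - 3 * 5.0 / sqrt(5)

71.99


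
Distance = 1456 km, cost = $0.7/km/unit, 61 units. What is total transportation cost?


TC = dist * cost * units = 1456 * 0.7 * 61 = $62171.20

$62171.20


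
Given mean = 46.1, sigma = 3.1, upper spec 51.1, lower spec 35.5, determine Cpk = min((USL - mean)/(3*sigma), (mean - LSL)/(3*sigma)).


Cpu = (51.1 - 46.1) / (3 * 3.1) = 0.54
Cpl = (46.1 - 35.5) / (3 * 3.1) = 1.14
Cpk = min(0.54, 1.14) = 0.54

0.54


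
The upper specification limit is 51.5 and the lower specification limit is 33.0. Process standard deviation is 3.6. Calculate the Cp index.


Cp = (51.5 - 33.0) / (6 * 3.6)

0.86


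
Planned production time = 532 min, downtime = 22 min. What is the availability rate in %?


Formula: Availability = (Planned Time - Downtime) / Planned Time * 100
Uptime = 532 - 22 = 510 min
Availability = 510 / 532 * 100 = 95.9%

95.9%


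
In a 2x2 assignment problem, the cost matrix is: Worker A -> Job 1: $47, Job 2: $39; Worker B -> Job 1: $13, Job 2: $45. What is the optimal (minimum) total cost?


Option 1: A->1 + B->2 = $47 + $45 = $92
Option 2: A->2 + B->1 = $39 + $13 = $52
Min cost = min($92, $52) = $52

$52


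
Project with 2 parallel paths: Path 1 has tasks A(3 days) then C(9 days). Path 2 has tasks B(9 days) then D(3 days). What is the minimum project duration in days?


Path 1 = 3 + 9 = 12 days
Path 2 = 9 + 3 = 12 days
Duration = max(12, 12) = 12 days

12 days


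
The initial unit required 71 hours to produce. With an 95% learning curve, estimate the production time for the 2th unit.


Formula: T_n = T_1 * (learning_rate)^(log2(n)) where learning_rate = rate/100
Doublings = log2(2) = 1
T_n = 71 * 0.95^1
T_n = 71 * 0.95 = 67.5 hours

67.5 hours


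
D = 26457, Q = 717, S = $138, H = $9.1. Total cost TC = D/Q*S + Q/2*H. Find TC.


TC = 26457/717 * 138 + 717/2 * 9.1

$8354.49


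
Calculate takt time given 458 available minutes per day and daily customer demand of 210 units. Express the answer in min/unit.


Formula: Takt Time = Available Production Time / Customer Demand
Takt = 458 min/day / 210 units/day
Takt = 2.18 min/unit

2.18 min/unit


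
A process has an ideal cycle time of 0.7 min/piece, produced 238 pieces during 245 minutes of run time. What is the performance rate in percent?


Formula: Performance = (Ideal CT * Total Count) / Run Time * 100
Ideal output time = 0.7 * 238 = 166.6 min
Performance = 166.6 / 245 * 100 = 68.0%

68.0%


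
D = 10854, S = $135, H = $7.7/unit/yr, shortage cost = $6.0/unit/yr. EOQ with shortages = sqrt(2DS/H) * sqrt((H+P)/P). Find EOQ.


Formula: EOQ* = sqrt(2DS/H) * sqrt((H+P)/P)
Base EOQ = sqrt(2*10854*135/7.7) = 616.92 units
Correction = sqrt((7.7+6.0)/6.0) = 1.51107
EOQ* = 616.92 * 1.51107 = 932.2 units

932.2 units


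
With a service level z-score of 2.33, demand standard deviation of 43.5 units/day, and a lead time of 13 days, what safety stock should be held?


Formula: SS = z * sigma_d * sqrt(LT)
sqrt(LT) = sqrt(13) = 3.6056
SS = 2.33 * 43.5 * 3.6056
SS = 365.4 units

365.4 units


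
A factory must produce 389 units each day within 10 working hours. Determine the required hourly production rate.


Formula: Production Rate = Daily Demand / Available Hours
Rate = 389 units/day / 10 hours/day
Rate = 38.9 units/hour

38.9 units/hour


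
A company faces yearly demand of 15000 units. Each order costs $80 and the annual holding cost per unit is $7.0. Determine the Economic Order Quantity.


Formula: EOQ = sqrt(2 * D * S / H)
Numerator: 2 * 15000 * 80 = 2400000
2DS/H = 2400000 / 7.0 = 342857.1
EOQ = sqrt(342857.1) = 585.5 units

585.5 units


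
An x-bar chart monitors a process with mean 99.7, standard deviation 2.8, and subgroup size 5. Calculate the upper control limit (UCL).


UCL = 99.7 + 3 * 2.8 / sqrt(5)

103.46


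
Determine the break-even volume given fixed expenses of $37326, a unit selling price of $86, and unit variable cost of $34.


Formula: BEQ = Fixed Costs / (Price - Variable Cost)
Contribution margin = $86 - $34 = $52/unit
BEQ = ceil($37326 / $52/unit) = ceil(717.81) = 718 units

718 units


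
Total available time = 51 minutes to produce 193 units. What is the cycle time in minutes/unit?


Formula: CT = Available Time / Number of Units
CT = 51 min / 193 units
CT = 0.26 min/unit

0.26 min/unit


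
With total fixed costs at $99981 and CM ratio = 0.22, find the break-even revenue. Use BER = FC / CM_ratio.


Formula: BER = Fixed Costs / Contribution Margin Ratio
BER = $99981 / 0.22
BER = $454459.09 (to the nearest cent)

$454459.09


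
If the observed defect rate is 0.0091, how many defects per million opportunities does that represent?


DPMO = defect_rate * 1000000 = 0.0091 * 1000000

9100


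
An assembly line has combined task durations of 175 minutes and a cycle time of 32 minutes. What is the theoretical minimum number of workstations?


Formula: N_min = ceil(Sum of Task Times / Cycle Time)
N_min = ceil(175 min / 32 min) = ceil(5.4688)
N_min = 6 stations

6


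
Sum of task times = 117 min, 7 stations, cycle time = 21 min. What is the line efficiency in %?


Formula: Efficiency = Sum of Task Times / (N_stations * CT) * 100
Total station capacity = 7 stations * 21 min = 147 min
Efficiency = 117 / 147 * 100 = 79.6%

79.6%


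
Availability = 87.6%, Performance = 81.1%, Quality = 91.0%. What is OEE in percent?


Formula: OEE = Availability * Performance * Quality / 10000
A * P = 87.6% * 81.1% / 100 = 71.04%
OEE = 71.04% * 91.0% / 100 = 64.6%

64.6%


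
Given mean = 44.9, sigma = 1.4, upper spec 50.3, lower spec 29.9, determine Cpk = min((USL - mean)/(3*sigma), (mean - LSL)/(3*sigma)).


Cpu = (50.3 - 44.9) / (3 * 1.4) = 1.29
Cpl = (44.9 - 29.9) / (3 * 1.4) = 3.57
Cpk = min(1.29, 3.57) = 1.29

1.29


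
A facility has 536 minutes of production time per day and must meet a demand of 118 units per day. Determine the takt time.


Formula: Takt Time = Available Production Time / Customer Demand
Takt = 536 min/day / 118 units/day
Takt = 4.54 min/unit

4.54 min/unit


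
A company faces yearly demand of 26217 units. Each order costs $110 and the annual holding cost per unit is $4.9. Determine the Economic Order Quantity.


Formula: EOQ = sqrt(2 * D * S / H)
Numerator: 2 * 26217 * 110 = 5767740
2DS/H = 5767740 / 4.9 = 1177089.8
EOQ = sqrt(1177089.8) = 1084.9 units

1084.9 units


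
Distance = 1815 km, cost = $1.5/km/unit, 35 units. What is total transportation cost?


TC = dist * cost * units = 1815 * 1.5 * 35 = $95287.50

$95287.50


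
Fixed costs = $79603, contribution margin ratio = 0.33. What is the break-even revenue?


Formula: BER = Fixed Costs / Contribution Margin Ratio
BER = $79603 / 0.33
BER = $241221.21 (to the nearest cent)

$241221.21


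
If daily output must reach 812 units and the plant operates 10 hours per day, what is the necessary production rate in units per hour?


Formula: Production Rate = Daily Demand / Available Hours
Rate = 812 units/day / 10 hours/day
Rate = 81.2 units/hour

81.2 units/hour


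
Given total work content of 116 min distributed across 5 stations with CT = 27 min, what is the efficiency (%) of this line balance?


Formula: Efficiency = Sum of Task Times / (N_stations * CT) * 100
Total station capacity = 5 stations * 27 min = 135 min
Efficiency = 116 / 135 * 100 = 85.9%

85.9%


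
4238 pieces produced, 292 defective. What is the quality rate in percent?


Formula: Quality Rate = Good Pieces / Total Pieces * 100
Good pieces = 4238 - 292 = 3946
QR = 3946 / 4238 * 100 = 93.1%

93.1%


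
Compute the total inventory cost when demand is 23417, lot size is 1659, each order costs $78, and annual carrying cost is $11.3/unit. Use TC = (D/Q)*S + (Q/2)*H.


TC = 23417/1659 * 78 + 1659/2 * 11.3

$10474.33


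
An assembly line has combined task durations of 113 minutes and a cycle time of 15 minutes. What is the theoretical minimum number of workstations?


Formula: N_min = ceil(Sum of Task Times / Cycle Time)
N_min = ceil(113 min / 15 min) = ceil(7.5333)
N_min = 8 stations

8


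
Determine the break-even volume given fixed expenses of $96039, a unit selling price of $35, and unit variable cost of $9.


Formula: BEQ = Fixed Costs / (Price - Variable Cost)
Contribution margin = $35 - $9 = $26/unit
BEQ = ceil($96039 / $26/unit) = ceil(3693.81) = 3694 units

3694 units


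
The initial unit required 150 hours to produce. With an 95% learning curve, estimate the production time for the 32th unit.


Formula: T_n = T_1 * (learning_rate)^(log2(n)) where learning_rate = rate/100
Doublings = log2(32) = 5
T_n = 150 * 0.95^5
T_n = 150 * 0.7738 = 116.1 hours

116.1 hours


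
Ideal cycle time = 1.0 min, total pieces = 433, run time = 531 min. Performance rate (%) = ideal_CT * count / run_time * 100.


Formula: Performance = (Ideal CT * Total Count) / Run Time * 100
Ideal output time = 1.0 * 433 = 433.0 min
Performance = 433.0 / 531 * 100 = 81.5%

81.5%


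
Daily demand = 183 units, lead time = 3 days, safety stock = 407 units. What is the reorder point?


Formula: ROP = (Daily Demand * Lead Time) + Safety Stock
Demand during lead time = 183 * 3 = 549 units
ROP = 549 + 407 = 956 units

956 units


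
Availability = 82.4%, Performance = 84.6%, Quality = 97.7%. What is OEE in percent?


Formula: OEE = Availability * Performance * Quality / 10000
A * P = 82.4% * 84.6% / 100 = 69.71%
OEE = 69.71% * 97.7% / 100 = 68.1%

68.1%


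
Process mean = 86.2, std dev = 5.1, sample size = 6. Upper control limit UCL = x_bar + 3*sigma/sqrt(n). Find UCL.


UCL = 86.2 + 3 * 5.1 / sqrt(6)

92.45


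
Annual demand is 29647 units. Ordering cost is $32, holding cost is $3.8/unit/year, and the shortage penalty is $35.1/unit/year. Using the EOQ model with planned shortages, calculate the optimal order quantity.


Formula: EOQ* = sqrt(2DS/H) * sqrt((H+P)/P)
Base EOQ = sqrt(2*29647*32/3.8) = 706.62 units
Correction = sqrt((3.8+35.1)/35.1) = 1.05274
EOQ* = 706.62 * 1.05274 = 743.9 units

743.9 units


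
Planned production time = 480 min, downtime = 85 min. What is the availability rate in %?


Formula: Availability = (Planned Time - Downtime) / Planned Time * 100
Uptime = 480 - 85 = 395 min
Availability = 395 / 480 * 100 = 82.3%

82.3%


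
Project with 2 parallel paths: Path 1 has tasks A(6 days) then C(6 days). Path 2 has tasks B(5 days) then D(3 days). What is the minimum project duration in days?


Path 1 = 6 + 6 = 12 days
Path 2 = 5 + 3 = 8 days
Duration = max(12, 8) = 12 days

12 days


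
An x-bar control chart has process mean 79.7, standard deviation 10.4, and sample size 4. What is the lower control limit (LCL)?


LCL = 79.7 - 3 * 10.4 / sqrt(4)

64.1


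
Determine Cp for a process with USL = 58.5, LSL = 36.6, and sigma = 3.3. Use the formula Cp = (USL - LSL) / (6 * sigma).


Cp = (58.5 - 36.6) / (6 * 3.3)

1.11


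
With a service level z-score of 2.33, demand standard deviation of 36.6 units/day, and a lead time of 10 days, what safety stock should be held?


Formula: SS = z * sigma_d * sqrt(LT)
sqrt(LT) = sqrt(10) = 3.1623
SS = 2.33 * 36.6 * 3.1623
SS = 269.7 units

269.7 units


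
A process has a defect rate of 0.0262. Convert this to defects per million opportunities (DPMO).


DPMO = defect_rate * 1000000 = 0.0262 * 1000000

26200


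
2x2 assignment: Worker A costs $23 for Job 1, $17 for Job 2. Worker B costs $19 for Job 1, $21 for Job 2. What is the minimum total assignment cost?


Option 1: A->1 + B->2 = $23 + $21 = $44
Option 2: A->2 + B->1 = $17 + $19 = $36
Min cost = min($44, $36) = $36

$36


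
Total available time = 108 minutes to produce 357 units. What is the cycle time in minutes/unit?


Formula: CT = Available Time / Number of Units
CT = 108 min / 357 units
CT = 0.3 min/unit

0.3 min/unit


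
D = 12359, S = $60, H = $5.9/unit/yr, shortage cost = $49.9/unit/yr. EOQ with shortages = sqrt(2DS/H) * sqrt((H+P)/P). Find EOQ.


Formula: EOQ* = sqrt(2DS/H) * sqrt((H+P)/P)
Base EOQ = sqrt(2*12359*60/5.9) = 501.37 units
Correction = sqrt((5.9+49.9)/49.9) = 1.05747
EOQ* = 501.37 * 1.05747 = 530.2 units

530.2 units


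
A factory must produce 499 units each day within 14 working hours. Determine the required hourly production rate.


Formula: Production Rate = Daily Demand / Available Hours
Rate = 499 units/day / 14 hours/day
Rate = 35.6 units/hour

35.6 units/hour


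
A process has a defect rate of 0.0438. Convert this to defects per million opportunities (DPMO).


DPMO = defect_rate * 1000000 = 0.0438 * 1000000

43800


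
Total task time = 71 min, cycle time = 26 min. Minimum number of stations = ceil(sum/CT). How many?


Formula: N_min = ceil(Sum of Task Times / Cycle Time)
N_min = ceil(71 min / 26 min) = ceil(2.7308)
N_min = 3 stations

3


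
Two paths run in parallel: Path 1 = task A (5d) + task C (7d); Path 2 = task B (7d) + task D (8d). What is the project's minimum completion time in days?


Path 1 = 5 + 7 = 12 days
Path 2 = 7 + 8 = 15 days
Duration = max(12, 15) = 15 days

15 days


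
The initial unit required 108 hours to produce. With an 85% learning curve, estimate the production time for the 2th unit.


Formula: T_n = T_1 * (learning_rate)^(log2(n)) where learning_rate = rate/100
Doublings = log2(2) = 1
T_n = 108 * 0.85^1
T_n = 108 * 0.85 = 91.8 hours

91.8 hours


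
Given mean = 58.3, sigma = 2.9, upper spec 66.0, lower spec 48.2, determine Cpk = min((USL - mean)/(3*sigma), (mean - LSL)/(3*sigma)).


Cpu = (66.0 - 58.3) / (3 * 2.9) = 0.89
Cpl = (58.3 - 48.2) / (3 * 2.9) = 1.16
Cpk = min(0.89, 1.16) = 0.89

0.89


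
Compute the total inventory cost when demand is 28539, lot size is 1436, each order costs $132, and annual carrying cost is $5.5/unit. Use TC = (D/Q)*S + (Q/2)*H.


TC = 28539/1436 * 132 + 1436/2 * 5.5

$6572.36


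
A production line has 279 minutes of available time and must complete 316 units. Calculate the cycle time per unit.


Formula: CT = Available Time / Number of Units
CT = 279 min / 316 units
CT = 0.88 min/unit

0.88 min/unit


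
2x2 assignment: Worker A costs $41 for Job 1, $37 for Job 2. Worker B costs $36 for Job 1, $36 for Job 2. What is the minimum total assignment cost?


Option 1: A->1 + B->2 = $41 + $36 = $77
Option 2: A->2 + B->1 = $37 + $36 = $73
Min cost = min($77, $73) = $73

$73


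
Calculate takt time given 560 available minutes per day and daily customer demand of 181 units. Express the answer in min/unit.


Formula: Takt Time = Available Production Time / Customer Demand
Takt = 560 min/day / 181 units/day
Takt = 3.09 min/unit

3.09 min/unit


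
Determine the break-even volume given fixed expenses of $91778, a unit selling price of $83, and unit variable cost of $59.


Formula: BEQ = Fixed Costs / (Price - Variable Cost)
Contribution margin = $83 - $59 = $24/unit
BEQ = ceil($91778 / $24/unit) = ceil(3824.08) = 3825 units

3825 units


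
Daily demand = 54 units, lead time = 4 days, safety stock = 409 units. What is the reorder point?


Formula: ROP = (Daily Demand * Lead Time) + Safety Stock
Demand during lead time = 54 * 4 = 216 units
ROP = 216 + 409 = 625 units

625 units


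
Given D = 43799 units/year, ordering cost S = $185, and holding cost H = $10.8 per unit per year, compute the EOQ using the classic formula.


Formula: EOQ = sqrt(2 * D * S / H)
Numerator: 2 * 43799 * 185 = 16205630
2DS/H = 16205630 / 10.8 = 1500521.3
EOQ = sqrt(1500521.3) = 1225.0 units

1225.0 units


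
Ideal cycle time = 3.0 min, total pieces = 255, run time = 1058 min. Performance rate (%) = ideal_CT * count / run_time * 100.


Formula: Performance = (Ideal CT * Total Count) / Run Time * 100
Ideal output time = 3.0 * 255 = 765.0 min
Performance = 765.0 / 1058 * 100 = 72.3%

72.3%


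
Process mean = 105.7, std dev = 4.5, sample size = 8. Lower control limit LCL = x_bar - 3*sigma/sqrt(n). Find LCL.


LCL = 105.7 - 3 * 4.5 / sqrt(8)

100.93


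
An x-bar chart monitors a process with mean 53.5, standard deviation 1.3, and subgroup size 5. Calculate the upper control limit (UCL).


UCL = 53.5 + 3 * 1.3 / sqrt(5)

55.24


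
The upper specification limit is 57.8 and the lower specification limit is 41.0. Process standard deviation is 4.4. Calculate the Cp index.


Cp = (57.8 - 41.0) / (6 * 4.4)

0.64


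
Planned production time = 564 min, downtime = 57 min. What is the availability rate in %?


Formula: Availability = (Planned Time - Downtime) / Planned Time * 100
Uptime = 564 - 57 = 507 min
Availability = 507 / 564 * 100 = 89.9%

89.9%


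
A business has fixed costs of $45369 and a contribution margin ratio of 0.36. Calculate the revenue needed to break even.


Formula: BER = Fixed Costs / Contribution Margin Ratio
BER = $45369 / 0.36
BER = $126025.00 (to the nearest cent)

$126025.00


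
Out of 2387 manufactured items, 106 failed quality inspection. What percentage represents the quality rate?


Formula: Quality Rate = Good Pieces / Total Pieces * 100
Good pieces = 2387 - 106 = 2281
QR = 2281 / 2387 * 100 = 95.6%

95.6%


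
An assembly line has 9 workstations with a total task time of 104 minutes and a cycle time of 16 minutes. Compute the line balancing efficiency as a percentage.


Formula: Efficiency = Sum of Task Times / (N_stations * CT) * 100
Total station capacity = 9 stations * 16 min = 144 min
Efficiency = 104 / 144 * 100 = 72.2%

72.2%


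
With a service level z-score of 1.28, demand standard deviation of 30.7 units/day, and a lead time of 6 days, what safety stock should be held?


Formula: SS = z * sigma_d * sqrt(LT)
sqrt(LT) = sqrt(6) = 2.4495
SS = 1.28 * 30.7 * 2.4495
SS = 96.3 units

96.3 units


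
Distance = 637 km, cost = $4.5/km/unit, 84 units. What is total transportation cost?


TC = dist * cost * units = 637 * 4.5 * 84 = $240786.00

$240786.00


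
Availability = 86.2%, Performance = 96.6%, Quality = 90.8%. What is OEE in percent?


Formula: OEE = Availability * Performance * Quality / 10000
A * P = 86.2% * 96.6% / 100 = 83.27%
OEE = 83.27% * 90.8% / 100 = 75.6%

75.6%


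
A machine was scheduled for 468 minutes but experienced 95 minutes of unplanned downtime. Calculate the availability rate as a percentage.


Formula: Availability = (Planned Time - Downtime) / Planned Time * 100
Uptime = 468 - 95 = 373 min
Availability = 373 / 468 * 100 = 79.7%

79.7%


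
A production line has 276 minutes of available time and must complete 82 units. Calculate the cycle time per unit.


Formula: CT = Available Time / Number of Units
CT = 276 min / 82 units
CT = 3.37 min/unit

3.37 min/unit


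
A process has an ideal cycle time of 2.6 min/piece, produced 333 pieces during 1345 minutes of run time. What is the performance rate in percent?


Formula: Performance = (Ideal CT * Total Count) / Run Time * 100
Ideal output time = 2.6 * 333 = 865.8 min
Performance = 865.8 / 1345 * 100 = 64.4%

64.4%


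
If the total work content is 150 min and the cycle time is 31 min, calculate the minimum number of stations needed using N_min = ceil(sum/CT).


Formula: N_min = ceil(Sum of Task Times / Cycle Time)
N_min = ceil(150 min / 31 min) = ceil(4.8387)
N_min = 5 stations

5


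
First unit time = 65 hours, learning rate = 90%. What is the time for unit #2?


Formula: T_n = T_1 * (learning_rate)^(log2(n)) where learning_rate = rate/100
Doublings = log2(2) = 1
T_n = 65 * 0.9^1
T_n = 65 * 0.9 = 58.5 hours

58.5 hours


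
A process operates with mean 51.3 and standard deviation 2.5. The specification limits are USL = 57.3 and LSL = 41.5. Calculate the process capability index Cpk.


Cpu = (57.3 - 51.3) / (3 * 2.5) = 0.8
Cpl = (51.3 - 41.5) / (3 * 2.5) = 1.31
Cpk = min(0.8, 1.31) = 0.8

0.8


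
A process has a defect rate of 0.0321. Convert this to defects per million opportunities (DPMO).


DPMO = defect_rate * 1000000 = 0.0321 * 1000000

32100


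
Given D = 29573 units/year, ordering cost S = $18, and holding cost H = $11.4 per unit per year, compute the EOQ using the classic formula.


Formula: EOQ = sqrt(2 * D * S / H)
Numerator: 2 * 29573 * 18 = 1064628
2DS/H = 1064628 / 11.4 = 93388.4
EOQ = sqrt(93388.4) = 305.6 units

305.6 units


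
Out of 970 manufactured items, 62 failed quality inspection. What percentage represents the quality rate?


Formula: Quality Rate = Good Pieces / Total Pieces * 100
Good pieces = 970 - 62 = 908
QR = 908 / 970 * 100 = 93.6%

93.6%


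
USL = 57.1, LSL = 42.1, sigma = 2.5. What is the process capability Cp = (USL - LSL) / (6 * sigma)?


Cp = (57.1 - 42.1) / (6 * 2.5)

1.0


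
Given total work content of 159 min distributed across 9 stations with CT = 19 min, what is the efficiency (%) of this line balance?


Formula: Efficiency = Sum of Task Times / (N_stations * CT) * 100
Total station capacity = 9 stations * 19 min = 171 min
Efficiency = 159 / 171 * 100 = 93.0%

93.0%


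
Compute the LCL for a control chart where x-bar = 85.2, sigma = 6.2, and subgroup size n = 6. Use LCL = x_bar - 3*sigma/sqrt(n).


LCL = 85.2 - 3 * 6.2 / sqrt(6)

77.61


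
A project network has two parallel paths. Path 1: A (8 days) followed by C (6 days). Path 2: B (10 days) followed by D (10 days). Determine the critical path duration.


Path 1 = 8 + 6 = 14 days
Path 2 = 10 + 10 = 20 days
Duration = max(14, 20) = 20 days

20 days


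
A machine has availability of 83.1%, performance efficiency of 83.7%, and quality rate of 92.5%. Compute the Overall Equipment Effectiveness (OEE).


Formula: OEE = Availability * Performance * Quality / 10000
A * P = 83.1% * 83.7% / 100 = 69.55%
OEE = 69.55% * 92.5% / 100 = 64.3%

64.3%


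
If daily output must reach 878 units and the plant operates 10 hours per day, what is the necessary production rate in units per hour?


Formula: Production Rate = Daily Demand / Available Hours
Rate = 878 units/day / 10 hours/day
Rate = 87.8 units/hour

87.8 units/hour


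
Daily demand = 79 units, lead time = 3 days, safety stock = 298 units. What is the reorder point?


Formula: ROP = (Daily Demand * Lead Time) + Safety Stock
Demand during lead time = 79 * 3 = 237 units
ROP = 237 + 298 = 535 units

535 units


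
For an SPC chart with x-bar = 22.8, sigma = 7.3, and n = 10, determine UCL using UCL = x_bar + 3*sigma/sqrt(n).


UCL = 22.8 + 3 * 7.3 / sqrt(10)

29.73


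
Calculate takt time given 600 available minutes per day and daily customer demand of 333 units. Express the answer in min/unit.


Formula: Takt Time = Available Production Time / Customer Demand
Takt = 600 min/day / 333 units/day
Takt = 1.8 min/unit

1.8 min/unit


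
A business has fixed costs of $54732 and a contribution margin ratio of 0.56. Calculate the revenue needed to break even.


Formula: BER = Fixed Costs / Contribution Margin Ratio
BER = $54732 / 0.56
BER = $97735.71 (to the nearest cent)

$97735.71


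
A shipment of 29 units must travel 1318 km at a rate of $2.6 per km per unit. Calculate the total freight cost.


TC = dist * cost * units = 1318 * 2.6 * 29 = $99377.20

$99377.20


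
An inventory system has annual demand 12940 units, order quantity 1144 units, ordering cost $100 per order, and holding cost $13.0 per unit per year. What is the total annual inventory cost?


TC = 12940/1144 * 100 + 1144/2 * 13.0

$8567.12


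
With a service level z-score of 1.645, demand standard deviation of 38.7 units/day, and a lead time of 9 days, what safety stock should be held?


Formula: SS = z * sigma_d * sqrt(LT)
sqrt(LT) = sqrt(9) = 3.0
SS = 1.645 * 38.7 * 3.0
SS = 191.0 units

191.0 units


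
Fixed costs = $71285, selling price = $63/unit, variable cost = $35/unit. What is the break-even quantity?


Formula: BEQ = Fixed Costs / (Price - Variable Cost)
Contribution margin = $63 - $35 = $28/unit
BEQ = ceil($71285 / $28/unit) = ceil(2545.89) = 2546 units

2546 units


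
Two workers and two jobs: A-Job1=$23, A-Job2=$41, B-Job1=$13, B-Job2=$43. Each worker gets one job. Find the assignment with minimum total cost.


Option 1: A->1 + B->2 = $23 + $43 = $66
Option 2: A->2 + B->1 = $41 + $13 = $54
Min cost = min($66, $54) = $54

$54


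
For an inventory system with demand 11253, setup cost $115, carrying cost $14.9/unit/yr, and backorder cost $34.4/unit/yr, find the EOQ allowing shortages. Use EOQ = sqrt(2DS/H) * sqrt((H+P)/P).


Formula: EOQ* = sqrt(2DS/H) * sqrt((H+P)/P)
Base EOQ = sqrt(2*11253*115/14.9) = 416.78 units
Correction = sqrt((14.9+34.4)/34.4) = 1.19714
EOQ* = 416.78 * 1.19714 = 498.9 units

498.9 units


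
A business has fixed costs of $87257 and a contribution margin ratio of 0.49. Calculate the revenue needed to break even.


Formula: BER = Fixed Costs / Contribution Margin Ratio
BER = $87257 / 0.49
BER = $178075.51 (to the nearest cent)

$178075.51


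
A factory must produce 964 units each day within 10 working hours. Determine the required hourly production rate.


Formula: Production Rate = Daily Demand / Available Hours
Rate = 964 units/day / 10 hours/day
Rate = 96.4 units/hour

96.4 units/hour


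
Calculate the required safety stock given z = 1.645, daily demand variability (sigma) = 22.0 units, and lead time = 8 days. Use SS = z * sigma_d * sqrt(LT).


Formula: SS = z * sigma_d * sqrt(LT)
sqrt(LT) = sqrt(8) = 2.8284
SS = 1.645 * 22.0 * 2.8284
SS = 102.4 units

102.4 units


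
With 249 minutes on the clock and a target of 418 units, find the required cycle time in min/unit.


Formula: CT = Available Time / Number of Units
CT = 249 min / 418 units
CT = 0.6 min/unit

0.6 min/unit


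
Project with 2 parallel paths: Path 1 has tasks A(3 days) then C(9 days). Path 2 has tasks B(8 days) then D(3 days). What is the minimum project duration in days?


Path 1 = 3 + 9 = 12 days
Path 2 = 8 + 3 = 11 days
Duration = max(12, 11) = 12 days

12 days


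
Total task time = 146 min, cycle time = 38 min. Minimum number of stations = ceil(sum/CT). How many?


Formula: N_min = ceil(Sum of Task Times / Cycle Time)
N_min = ceil(146 min / 38 min) = ceil(3.8421)
N_min = 4 stations

4


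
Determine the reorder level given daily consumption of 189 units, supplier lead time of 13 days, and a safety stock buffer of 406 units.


Formula: ROP = (Daily Demand * Lead Time) + Safety Stock
Demand during lead time = 189 * 13 = 2457 units
ROP = 2457 + 406 = 2863 units

2863 units


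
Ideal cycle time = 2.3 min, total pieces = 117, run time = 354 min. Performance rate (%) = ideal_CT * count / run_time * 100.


Formula: Performance = (Ideal CT * Total Count) / Run Time * 100
Ideal output time = 2.3 * 117 = 269.1 min
Performance = 269.1 / 354 * 100 = 76.0%

76.0%


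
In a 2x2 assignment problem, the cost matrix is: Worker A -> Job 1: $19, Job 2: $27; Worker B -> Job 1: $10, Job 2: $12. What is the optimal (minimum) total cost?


Option 1: A->1 + B->2 = $19 + $12 = $31
Option 2: A->2 + B->1 = $27 + $10 = $37
Min cost = min($31, $37) = $31

$31


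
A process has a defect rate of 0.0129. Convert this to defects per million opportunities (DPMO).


DPMO = defect_rate * 1000000 = 0.0129 * 1000000

12900


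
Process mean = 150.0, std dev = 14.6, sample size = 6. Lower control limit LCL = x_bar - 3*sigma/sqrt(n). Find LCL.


LCL = 150.0 - 3 * 14.6 / sqrt(6)

132.12


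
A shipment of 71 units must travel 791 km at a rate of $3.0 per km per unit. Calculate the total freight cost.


TC = dist * cost * units = 791 * 3.0 * 71 = $168483.00

$168483.00


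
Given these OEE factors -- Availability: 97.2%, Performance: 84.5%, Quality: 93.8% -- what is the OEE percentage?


Formula: OEE = Availability * Performance * Quality / 10000
A * P = 97.2% * 84.5% / 100 = 82.13%
OEE = 82.13% * 93.8% / 100 = 77.0%

77.0%


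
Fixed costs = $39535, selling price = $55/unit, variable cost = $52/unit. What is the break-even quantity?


Formula: BEQ = Fixed Costs / (Price - Variable Cost)
Contribution margin = $55 - $52 = $3/unit
BEQ = ceil($39535 / $3/unit) = ceil(13178.33) = 13179 units

13179 units


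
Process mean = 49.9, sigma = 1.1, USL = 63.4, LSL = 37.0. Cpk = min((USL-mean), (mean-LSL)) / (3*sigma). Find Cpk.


Cpu = (63.4 - 49.9) / (3 * 1.1) = 4.09
Cpl = (49.9 - 37.0) / (3 * 1.1) = 3.91
Cpk = min(4.09, 3.91) = 3.91

3.91


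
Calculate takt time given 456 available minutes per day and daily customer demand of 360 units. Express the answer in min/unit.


Formula: Takt Time = Available Production Time / Customer Demand
Takt = 456 min/day / 360 units/day
Takt = 1.27 min/unit

1.27 min/unit


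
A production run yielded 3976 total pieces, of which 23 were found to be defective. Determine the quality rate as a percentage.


Formula: Quality Rate = Good Pieces / Total Pieces * 100
Good pieces = 3976 - 23 = 3953
QR = 3953 / 3976 * 100 = 99.4%

99.4%


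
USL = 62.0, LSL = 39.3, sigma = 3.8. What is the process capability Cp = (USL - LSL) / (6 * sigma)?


Cp = (62.0 - 39.3) / (6 * 3.8)

1.0


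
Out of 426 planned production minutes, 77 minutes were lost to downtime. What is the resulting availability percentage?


Formula: Availability = (Planned Time - Downtime) / Planned Time * 100
Uptime = 426 - 77 = 349 min
Availability = 349 / 426 * 100 = 81.9%

81.9%


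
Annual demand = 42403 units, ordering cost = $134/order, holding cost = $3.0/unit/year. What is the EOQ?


Formula: EOQ = sqrt(2 * D * S / H)
Numerator: 2 * 42403 * 134 = 11364004
2DS/H = 11364004 / 3.0 = 3788001.3
EOQ = sqrt(3788001.3) = 1946.3 units

1946.3 units


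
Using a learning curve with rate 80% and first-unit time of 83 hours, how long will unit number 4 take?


Formula: T_n = T_1 * (learning_rate)^(log2(n)) where learning_rate = rate/100
Doublings = log2(4) = 2
T_n = 83 * 0.8^2
T_n = 83 * 0.64 = 53.1 hours

53.1 hours


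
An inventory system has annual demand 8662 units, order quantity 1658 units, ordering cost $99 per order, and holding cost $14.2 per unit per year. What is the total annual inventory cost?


TC = 8662/1658 * 99 + 1658/2 * 14.2

$12289.01


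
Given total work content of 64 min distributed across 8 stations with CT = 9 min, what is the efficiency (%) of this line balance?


Formula: Efficiency = Sum of Task Times / (N_stations * CT) * 100
Total station capacity = 8 stations * 9 min = 72 min
Efficiency = 64 / 72 * 100 = 88.9%

88.9%
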